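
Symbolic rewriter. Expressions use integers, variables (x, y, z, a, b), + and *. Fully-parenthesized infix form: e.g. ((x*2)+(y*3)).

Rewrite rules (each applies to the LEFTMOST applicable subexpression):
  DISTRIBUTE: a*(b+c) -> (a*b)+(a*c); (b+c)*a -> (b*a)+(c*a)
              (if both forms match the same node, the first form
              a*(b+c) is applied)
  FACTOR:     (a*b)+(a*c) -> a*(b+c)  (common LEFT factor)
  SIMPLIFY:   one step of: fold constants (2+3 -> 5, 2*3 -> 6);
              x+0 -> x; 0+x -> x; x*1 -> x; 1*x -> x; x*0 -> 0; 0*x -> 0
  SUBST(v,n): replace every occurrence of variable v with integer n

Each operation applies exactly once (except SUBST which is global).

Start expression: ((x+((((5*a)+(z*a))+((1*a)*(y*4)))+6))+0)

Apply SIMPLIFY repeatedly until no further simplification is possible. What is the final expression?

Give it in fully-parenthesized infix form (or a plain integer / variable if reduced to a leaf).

Start: ((x+((((5*a)+(z*a))+((1*a)*(y*4)))+6))+0)
Step 1: at root: ((x+((((5*a)+(z*a))+((1*a)*(y*4)))+6))+0) -> (x+((((5*a)+(z*a))+((1*a)*(y*4)))+6)); overall: ((x+((((5*a)+(z*a))+((1*a)*(y*4)))+6))+0) -> (x+((((5*a)+(z*a))+((1*a)*(y*4)))+6))
Step 2: at RLRL: (1*a) -> a; overall: (x+((((5*a)+(z*a))+((1*a)*(y*4)))+6)) -> (x+((((5*a)+(z*a))+(a*(y*4)))+6))
Fixed point: (x+((((5*a)+(z*a))+(a*(y*4)))+6))

Answer: (x+((((5*a)+(z*a))+(a*(y*4)))+6))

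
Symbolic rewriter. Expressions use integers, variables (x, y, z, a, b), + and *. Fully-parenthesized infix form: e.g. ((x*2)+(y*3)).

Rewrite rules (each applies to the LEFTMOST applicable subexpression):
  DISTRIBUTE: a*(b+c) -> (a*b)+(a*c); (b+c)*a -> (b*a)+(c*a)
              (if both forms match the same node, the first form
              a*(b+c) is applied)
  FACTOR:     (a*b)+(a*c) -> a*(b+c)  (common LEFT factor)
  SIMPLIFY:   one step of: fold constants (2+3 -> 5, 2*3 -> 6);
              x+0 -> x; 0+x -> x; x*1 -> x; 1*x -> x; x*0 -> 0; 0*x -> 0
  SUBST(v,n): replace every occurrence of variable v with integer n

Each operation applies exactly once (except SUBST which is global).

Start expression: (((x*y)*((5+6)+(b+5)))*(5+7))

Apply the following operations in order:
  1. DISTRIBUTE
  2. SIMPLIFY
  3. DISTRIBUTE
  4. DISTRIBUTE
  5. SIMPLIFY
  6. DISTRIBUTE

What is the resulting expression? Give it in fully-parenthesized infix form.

Answer: (((((x*y)*11)*5)+((((x*y)*b)+((x*y)*5))*5))+(((x*y)*(11+(b+5)))*7))

Derivation:
Start: (((x*y)*((5+6)+(b+5)))*(5+7))
Apply DISTRIBUTE at root (target: (((x*y)*((5+6)+(b+5)))*(5+7))): (((x*y)*((5+6)+(b+5)))*(5+7)) -> ((((x*y)*((5+6)+(b+5)))*5)+(((x*y)*((5+6)+(b+5)))*7))
Apply SIMPLIFY at LLRL (target: (5+6)): ((((x*y)*((5+6)+(b+5)))*5)+(((x*y)*((5+6)+(b+5)))*7)) -> ((((x*y)*(11+(b+5)))*5)+(((x*y)*((5+6)+(b+5)))*7))
Apply DISTRIBUTE at LL (target: ((x*y)*(11+(b+5)))): ((((x*y)*(11+(b+5)))*5)+(((x*y)*((5+6)+(b+5)))*7)) -> (((((x*y)*11)+((x*y)*(b+5)))*5)+(((x*y)*((5+6)+(b+5)))*7))
Apply DISTRIBUTE at L (target: ((((x*y)*11)+((x*y)*(b+5)))*5)): (((((x*y)*11)+((x*y)*(b+5)))*5)+(((x*y)*((5+6)+(b+5)))*7)) -> (((((x*y)*11)*5)+(((x*y)*(b+5))*5))+(((x*y)*((5+6)+(b+5)))*7))
Apply SIMPLIFY at RLRL (target: (5+6)): (((((x*y)*11)*5)+(((x*y)*(b+5))*5))+(((x*y)*((5+6)+(b+5)))*7)) -> (((((x*y)*11)*5)+(((x*y)*(b+5))*5))+(((x*y)*(11+(b+5)))*7))
Apply DISTRIBUTE at LRL (target: ((x*y)*(b+5))): (((((x*y)*11)*5)+(((x*y)*(b+5))*5))+(((x*y)*(11+(b+5)))*7)) -> (((((x*y)*11)*5)+((((x*y)*b)+((x*y)*5))*5))+(((x*y)*(11+(b+5)))*7))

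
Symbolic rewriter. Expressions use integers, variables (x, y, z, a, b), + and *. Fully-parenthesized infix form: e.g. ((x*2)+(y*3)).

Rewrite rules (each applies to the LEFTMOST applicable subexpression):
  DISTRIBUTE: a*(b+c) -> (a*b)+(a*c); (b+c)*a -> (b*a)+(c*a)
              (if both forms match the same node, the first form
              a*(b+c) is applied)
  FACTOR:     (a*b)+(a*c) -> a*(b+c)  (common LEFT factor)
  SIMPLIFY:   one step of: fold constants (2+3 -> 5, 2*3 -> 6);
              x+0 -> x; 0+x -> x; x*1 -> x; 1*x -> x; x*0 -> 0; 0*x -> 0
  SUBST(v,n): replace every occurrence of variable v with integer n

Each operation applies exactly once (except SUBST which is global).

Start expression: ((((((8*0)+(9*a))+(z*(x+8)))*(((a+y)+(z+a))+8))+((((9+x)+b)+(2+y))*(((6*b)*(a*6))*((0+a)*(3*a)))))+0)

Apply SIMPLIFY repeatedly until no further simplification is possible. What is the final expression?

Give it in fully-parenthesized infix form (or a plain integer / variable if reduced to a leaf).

Start: ((((((8*0)+(9*a))+(z*(x+8)))*(((a+y)+(z+a))+8))+((((9+x)+b)+(2+y))*(((6*b)*(a*6))*((0+a)*(3*a)))))+0)
Step 1: at root: ((((((8*0)+(9*a))+(z*(x+8)))*(((a+y)+(z+a))+8))+((((9+x)+b)+(2+y))*(((6*b)*(a*6))*((0+a)*(3*a)))))+0) -> (((((8*0)+(9*a))+(z*(x+8)))*(((a+y)+(z+a))+8))+((((9+x)+b)+(2+y))*(((6*b)*(a*6))*((0+a)*(3*a))))); overall: ((((((8*0)+(9*a))+(z*(x+8)))*(((a+y)+(z+a))+8))+((((9+x)+b)+(2+y))*(((6*b)*(a*6))*((0+a)*(3*a)))))+0) -> (((((8*0)+(9*a))+(z*(x+8)))*(((a+y)+(z+a))+8))+((((9+x)+b)+(2+y))*(((6*b)*(a*6))*((0+a)*(3*a)))))
Step 2: at LLLL: (8*0) -> 0; overall: (((((8*0)+(9*a))+(z*(x+8)))*(((a+y)+(z+a))+8))+((((9+x)+b)+(2+y))*(((6*b)*(a*6))*((0+a)*(3*a))))) -> ((((0+(9*a))+(z*(x+8)))*(((a+y)+(z+a))+8))+((((9+x)+b)+(2+y))*(((6*b)*(a*6))*((0+a)*(3*a)))))
Step 3: at LLL: (0+(9*a)) -> (9*a); overall: ((((0+(9*a))+(z*(x+8)))*(((a+y)+(z+a))+8))+((((9+x)+b)+(2+y))*(((6*b)*(a*6))*((0+a)*(3*a))))) -> ((((9*a)+(z*(x+8)))*(((a+y)+(z+a))+8))+((((9+x)+b)+(2+y))*(((6*b)*(a*6))*((0+a)*(3*a)))))
Step 4: at RRRL: (0+a) -> a; overall: ((((9*a)+(z*(x+8)))*(((a+y)+(z+a))+8))+((((9+x)+b)+(2+y))*(((6*b)*(a*6))*((0+a)*(3*a))))) -> ((((9*a)+(z*(x+8)))*(((a+y)+(z+a))+8))+((((9+x)+b)+(2+y))*(((6*b)*(a*6))*(a*(3*a)))))
Fixed point: ((((9*a)+(z*(x+8)))*(((a+y)+(z+a))+8))+((((9+x)+b)+(2+y))*(((6*b)*(a*6))*(a*(3*a)))))

Answer: ((((9*a)+(z*(x+8)))*(((a+y)+(z+a))+8))+((((9+x)+b)+(2+y))*(((6*b)*(a*6))*(a*(3*a)))))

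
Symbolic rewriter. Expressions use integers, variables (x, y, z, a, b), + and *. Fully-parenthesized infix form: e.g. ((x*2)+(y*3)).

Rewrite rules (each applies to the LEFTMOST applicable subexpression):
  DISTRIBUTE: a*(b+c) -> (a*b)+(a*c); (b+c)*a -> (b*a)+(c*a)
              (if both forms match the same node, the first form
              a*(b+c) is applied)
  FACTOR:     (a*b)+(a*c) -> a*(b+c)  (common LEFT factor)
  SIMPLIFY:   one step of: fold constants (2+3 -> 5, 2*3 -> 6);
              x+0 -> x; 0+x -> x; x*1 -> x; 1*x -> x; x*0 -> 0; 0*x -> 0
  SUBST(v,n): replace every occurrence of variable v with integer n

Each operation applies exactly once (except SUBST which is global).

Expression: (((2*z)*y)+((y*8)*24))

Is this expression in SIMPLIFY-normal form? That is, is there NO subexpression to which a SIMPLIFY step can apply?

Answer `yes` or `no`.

Answer: yes

Derivation:
Expression: (((2*z)*y)+((y*8)*24))
Scanning for simplifiable subexpressions (pre-order)...
  at root: (((2*z)*y)+((y*8)*24)) (not simplifiable)
  at L: ((2*z)*y) (not simplifiable)
  at LL: (2*z) (not simplifiable)
  at R: ((y*8)*24) (not simplifiable)
  at RL: (y*8) (not simplifiable)
Result: no simplifiable subexpression found -> normal form.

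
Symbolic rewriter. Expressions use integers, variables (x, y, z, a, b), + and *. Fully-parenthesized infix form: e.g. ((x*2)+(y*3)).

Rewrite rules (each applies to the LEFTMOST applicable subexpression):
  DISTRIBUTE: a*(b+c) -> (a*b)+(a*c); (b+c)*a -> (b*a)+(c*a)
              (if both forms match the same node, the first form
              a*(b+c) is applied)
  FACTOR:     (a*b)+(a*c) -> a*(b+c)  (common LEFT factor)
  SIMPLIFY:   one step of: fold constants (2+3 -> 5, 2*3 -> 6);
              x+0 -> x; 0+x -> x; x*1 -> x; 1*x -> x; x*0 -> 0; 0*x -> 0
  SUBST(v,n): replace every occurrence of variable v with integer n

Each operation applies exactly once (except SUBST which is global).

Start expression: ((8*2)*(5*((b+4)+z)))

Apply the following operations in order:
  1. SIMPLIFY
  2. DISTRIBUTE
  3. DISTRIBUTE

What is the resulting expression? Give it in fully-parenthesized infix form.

Start: ((8*2)*(5*((b+4)+z)))
Apply SIMPLIFY at L (target: (8*2)): ((8*2)*(5*((b+4)+z))) -> (16*(5*((b+4)+z)))
Apply DISTRIBUTE at R (target: (5*((b+4)+z))): (16*(5*((b+4)+z))) -> (16*((5*(b+4))+(5*z)))
Apply DISTRIBUTE at root (target: (16*((5*(b+4))+(5*z)))): (16*((5*(b+4))+(5*z))) -> ((16*(5*(b+4)))+(16*(5*z)))

Answer: ((16*(5*(b+4)))+(16*(5*z)))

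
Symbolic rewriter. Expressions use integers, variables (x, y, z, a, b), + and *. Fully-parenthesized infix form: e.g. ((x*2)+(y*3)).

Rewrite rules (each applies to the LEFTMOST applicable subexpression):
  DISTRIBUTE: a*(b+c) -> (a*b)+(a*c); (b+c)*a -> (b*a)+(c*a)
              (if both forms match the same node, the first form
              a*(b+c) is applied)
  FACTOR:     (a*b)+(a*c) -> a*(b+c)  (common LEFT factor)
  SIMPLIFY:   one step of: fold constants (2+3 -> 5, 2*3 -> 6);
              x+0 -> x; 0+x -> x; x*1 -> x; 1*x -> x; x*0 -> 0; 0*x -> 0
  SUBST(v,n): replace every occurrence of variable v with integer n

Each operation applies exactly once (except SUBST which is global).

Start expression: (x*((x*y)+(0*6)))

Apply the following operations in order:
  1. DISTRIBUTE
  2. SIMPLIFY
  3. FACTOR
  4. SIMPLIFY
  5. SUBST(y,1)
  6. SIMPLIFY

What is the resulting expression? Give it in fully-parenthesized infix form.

Start: (x*((x*y)+(0*6)))
Apply DISTRIBUTE at root (target: (x*((x*y)+(0*6)))): (x*((x*y)+(0*6))) -> ((x*(x*y))+(x*(0*6)))
Apply SIMPLIFY at RR (target: (0*6)): ((x*(x*y))+(x*(0*6))) -> ((x*(x*y))+(x*0))
Apply FACTOR at root (target: ((x*(x*y))+(x*0))): ((x*(x*y))+(x*0)) -> (x*((x*y)+0))
Apply SIMPLIFY at R (target: ((x*y)+0)): (x*((x*y)+0)) -> (x*(x*y))
Apply SUBST(y,1): (x*(x*y)) -> (x*(x*1))
Apply SIMPLIFY at R (target: (x*1)): (x*(x*1)) -> (x*x)

Answer: (x*x)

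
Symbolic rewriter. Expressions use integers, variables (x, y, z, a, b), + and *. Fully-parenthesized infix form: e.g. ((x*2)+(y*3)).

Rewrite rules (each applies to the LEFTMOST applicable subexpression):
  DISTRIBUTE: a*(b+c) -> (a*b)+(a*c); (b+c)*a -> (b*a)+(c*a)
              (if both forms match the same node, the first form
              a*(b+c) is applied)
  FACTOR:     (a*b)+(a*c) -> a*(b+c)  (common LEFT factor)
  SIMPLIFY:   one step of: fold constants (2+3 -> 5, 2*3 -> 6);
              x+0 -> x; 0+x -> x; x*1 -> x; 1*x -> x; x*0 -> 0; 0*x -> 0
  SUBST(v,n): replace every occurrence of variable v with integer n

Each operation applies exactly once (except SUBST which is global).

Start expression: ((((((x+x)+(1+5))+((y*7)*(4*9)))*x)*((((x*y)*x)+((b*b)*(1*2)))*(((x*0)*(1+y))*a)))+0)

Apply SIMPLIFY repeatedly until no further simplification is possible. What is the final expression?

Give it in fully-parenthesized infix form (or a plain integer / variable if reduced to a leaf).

Start: ((((((x+x)+(1+5))+((y*7)*(4*9)))*x)*((((x*y)*x)+((b*b)*(1*2)))*(((x*0)*(1+y))*a)))+0)
Step 1: at root: ((((((x+x)+(1+5))+((y*7)*(4*9)))*x)*((((x*y)*x)+((b*b)*(1*2)))*(((x*0)*(1+y))*a)))+0) -> (((((x+x)+(1+5))+((y*7)*(4*9)))*x)*((((x*y)*x)+((b*b)*(1*2)))*(((x*0)*(1+y))*a))); overall: ((((((x+x)+(1+5))+((y*7)*(4*9)))*x)*((((x*y)*x)+((b*b)*(1*2)))*(((x*0)*(1+y))*a)))+0) -> (((((x+x)+(1+5))+((y*7)*(4*9)))*x)*((((x*y)*x)+((b*b)*(1*2)))*(((x*0)*(1+y))*a)))
Step 2: at LLLR: (1+5) -> 6; overall: (((((x+x)+(1+5))+((y*7)*(4*9)))*x)*((((x*y)*x)+((b*b)*(1*2)))*(((x*0)*(1+y))*a))) -> (((((x+x)+6)+((y*7)*(4*9)))*x)*((((x*y)*x)+((b*b)*(1*2)))*(((x*0)*(1+y))*a)))
Step 3: at LLRR: (4*9) -> 36; overall: (((((x+x)+6)+((y*7)*(4*9)))*x)*((((x*y)*x)+((b*b)*(1*2)))*(((x*0)*(1+y))*a))) -> (((((x+x)+6)+((y*7)*36))*x)*((((x*y)*x)+((b*b)*(1*2)))*(((x*0)*(1+y))*a)))
Step 4: at RLRR: (1*2) -> 2; overall: (((((x+x)+6)+((y*7)*36))*x)*((((x*y)*x)+((b*b)*(1*2)))*(((x*0)*(1+y))*a))) -> (((((x+x)+6)+((y*7)*36))*x)*((((x*y)*x)+((b*b)*2))*(((x*0)*(1+y))*a)))
Step 5: at RRLL: (x*0) -> 0; overall: (((((x+x)+6)+((y*7)*36))*x)*((((x*y)*x)+((b*b)*2))*(((x*0)*(1+y))*a))) -> (((((x+x)+6)+((y*7)*36))*x)*((((x*y)*x)+((b*b)*2))*((0*(1+y))*a)))
Step 6: at RRL: (0*(1+y)) -> 0; overall: (((((x+x)+6)+((y*7)*36))*x)*((((x*y)*x)+((b*b)*2))*((0*(1+y))*a))) -> (((((x+x)+6)+((y*7)*36))*x)*((((x*y)*x)+((b*b)*2))*(0*a)))
Step 7: at RR: (0*a) -> 0; overall: (((((x+x)+6)+((y*7)*36))*x)*((((x*y)*x)+((b*b)*2))*(0*a))) -> (((((x+x)+6)+((y*7)*36))*x)*((((x*y)*x)+((b*b)*2))*0))
Step 8: at R: ((((x*y)*x)+((b*b)*2))*0) -> 0; overall: (((((x+x)+6)+((y*7)*36))*x)*((((x*y)*x)+((b*b)*2))*0)) -> (((((x+x)+6)+((y*7)*36))*x)*0)
Step 9: at root: (((((x+x)+6)+((y*7)*36))*x)*0) -> 0; overall: (((((x+x)+6)+((y*7)*36))*x)*0) -> 0
Fixed point: 0

Answer: 0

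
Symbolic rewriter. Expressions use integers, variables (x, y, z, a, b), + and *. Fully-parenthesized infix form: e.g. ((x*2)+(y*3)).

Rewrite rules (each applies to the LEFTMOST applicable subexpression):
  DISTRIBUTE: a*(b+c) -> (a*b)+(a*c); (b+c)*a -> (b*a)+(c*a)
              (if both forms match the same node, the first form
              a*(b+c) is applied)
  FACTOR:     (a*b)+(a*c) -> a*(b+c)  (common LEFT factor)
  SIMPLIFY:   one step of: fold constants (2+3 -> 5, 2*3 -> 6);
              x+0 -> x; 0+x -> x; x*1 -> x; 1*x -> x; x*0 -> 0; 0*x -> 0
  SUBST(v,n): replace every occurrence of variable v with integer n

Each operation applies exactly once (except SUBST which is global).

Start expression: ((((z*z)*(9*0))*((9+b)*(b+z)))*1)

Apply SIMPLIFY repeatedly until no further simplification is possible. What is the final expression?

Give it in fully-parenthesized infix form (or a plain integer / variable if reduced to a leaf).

Answer: 0

Derivation:
Start: ((((z*z)*(9*0))*((9+b)*(b+z)))*1)
Step 1: at root: ((((z*z)*(9*0))*((9+b)*(b+z)))*1) -> (((z*z)*(9*0))*((9+b)*(b+z))); overall: ((((z*z)*(9*0))*((9+b)*(b+z)))*1) -> (((z*z)*(9*0))*((9+b)*(b+z)))
Step 2: at LR: (9*0) -> 0; overall: (((z*z)*(9*0))*((9+b)*(b+z))) -> (((z*z)*0)*((9+b)*(b+z)))
Step 3: at L: ((z*z)*0) -> 0; overall: (((z*z)*0)*((9+b)*(b+z))) -> (0*((9+b)*(b+z)))
Step 4: at root: (0*((9+b)*(b+z))) -> 0; overall: (0*((9+b)*(b+z))) -> 0
Fixed point: 0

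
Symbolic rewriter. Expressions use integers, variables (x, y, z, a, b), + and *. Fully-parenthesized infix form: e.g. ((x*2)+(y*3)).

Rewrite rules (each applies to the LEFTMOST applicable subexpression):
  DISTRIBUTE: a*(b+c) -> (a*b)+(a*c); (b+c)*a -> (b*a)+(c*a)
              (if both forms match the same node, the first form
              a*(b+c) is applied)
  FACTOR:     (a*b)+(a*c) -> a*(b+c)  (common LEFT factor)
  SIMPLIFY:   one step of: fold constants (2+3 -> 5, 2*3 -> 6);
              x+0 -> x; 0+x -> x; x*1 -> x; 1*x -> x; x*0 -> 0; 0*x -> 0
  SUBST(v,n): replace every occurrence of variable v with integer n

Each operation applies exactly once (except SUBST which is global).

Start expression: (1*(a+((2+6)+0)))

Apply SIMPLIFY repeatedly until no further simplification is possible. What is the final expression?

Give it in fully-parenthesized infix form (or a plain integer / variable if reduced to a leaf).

Start: (1*(a+((2+6)+0)))
Step 1: at root: (1*(a+((2+6)+0))) -> (a+((2+6)+0)); overall: (1*(a+((2+6)+0))) -> (a+((2+6)+0))
Step 2: at R: ((2+6)+0) -> (2+6); overall: (a+((2+6)+0)) -> (a+(2+6))
Step 3: at R: (2+6) -> 8; overall: (a+(2+6)) -> (a+8)
Fixed point: (a+8)

Answer: (a+8)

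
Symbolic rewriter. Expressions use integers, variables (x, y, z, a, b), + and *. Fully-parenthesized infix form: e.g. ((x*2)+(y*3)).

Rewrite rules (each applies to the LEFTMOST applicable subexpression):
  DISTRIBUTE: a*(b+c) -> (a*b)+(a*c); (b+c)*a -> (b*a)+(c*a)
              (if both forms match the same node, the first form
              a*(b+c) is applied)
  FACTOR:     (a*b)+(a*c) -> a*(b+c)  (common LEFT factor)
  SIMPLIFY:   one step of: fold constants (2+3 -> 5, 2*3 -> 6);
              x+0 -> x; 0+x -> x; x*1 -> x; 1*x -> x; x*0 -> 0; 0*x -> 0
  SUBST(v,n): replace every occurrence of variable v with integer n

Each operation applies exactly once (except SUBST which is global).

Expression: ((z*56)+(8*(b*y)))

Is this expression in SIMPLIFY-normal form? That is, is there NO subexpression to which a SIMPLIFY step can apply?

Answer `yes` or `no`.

Expression: ((z*56)+(8*(b*y)))
Scanning for simplifiable subexpressions (pre-order)...
  at root: ((z*56)+(8*(b*y))) (not simplifiable)
  at L: (z*56) (not simplifiable)
  at R: (8*(b*y)) (not simplifiable)
  at RR: (b*y) (not simplifiable)
Result: no simplifiable subexpression found -> normal form.

Answer: yes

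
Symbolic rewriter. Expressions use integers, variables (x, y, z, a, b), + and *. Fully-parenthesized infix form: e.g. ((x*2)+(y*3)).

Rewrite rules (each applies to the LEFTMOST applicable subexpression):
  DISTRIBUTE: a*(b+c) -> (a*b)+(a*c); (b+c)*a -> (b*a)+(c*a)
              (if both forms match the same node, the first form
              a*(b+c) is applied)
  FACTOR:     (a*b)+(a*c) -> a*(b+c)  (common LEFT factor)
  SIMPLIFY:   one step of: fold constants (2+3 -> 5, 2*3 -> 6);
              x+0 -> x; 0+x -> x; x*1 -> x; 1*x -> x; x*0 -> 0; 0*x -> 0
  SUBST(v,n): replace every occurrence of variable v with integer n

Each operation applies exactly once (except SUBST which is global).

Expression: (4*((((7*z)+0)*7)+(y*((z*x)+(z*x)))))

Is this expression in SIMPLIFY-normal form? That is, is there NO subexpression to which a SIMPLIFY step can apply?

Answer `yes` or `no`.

Expression: (4*((((7*z)+0)*7)+(y*((z*x)+(z*x)))))
Scanning for simplifiable subexpressions (pre-order)...
  at root: (4*((((7*z)+0)*7)+(y*((z*x)+(z*x))))) (not simplifiable)
  at R: ((((7*z)+0)*7)+(y*((z*x)+(z*x)))) (not simplifiable)
  at RL: (((7*z)+0)*7) (not simplifiable)
  at RLL: ((7*z)+0) (SIMPLIFIABLE)
  at RLLL: (7*z) (not simplifiable)
  at RR: (y*((z*x)+(z*x))) (not simplifiable)
  at RRR: ((z*x)+(z*x)) (not simplifiable)
  at RRRL: (z*x) (not simplifiable)
  at RRRR: (z*x) (not simplifiable)
Found simplifiable subexpr at path RLL: ((7*z)+0)
One SIMPLIFY step would give: (4*(((7*z)*7)+(y*((z*x)+(z*x)))))
-> NOT in normal form.

Answer: no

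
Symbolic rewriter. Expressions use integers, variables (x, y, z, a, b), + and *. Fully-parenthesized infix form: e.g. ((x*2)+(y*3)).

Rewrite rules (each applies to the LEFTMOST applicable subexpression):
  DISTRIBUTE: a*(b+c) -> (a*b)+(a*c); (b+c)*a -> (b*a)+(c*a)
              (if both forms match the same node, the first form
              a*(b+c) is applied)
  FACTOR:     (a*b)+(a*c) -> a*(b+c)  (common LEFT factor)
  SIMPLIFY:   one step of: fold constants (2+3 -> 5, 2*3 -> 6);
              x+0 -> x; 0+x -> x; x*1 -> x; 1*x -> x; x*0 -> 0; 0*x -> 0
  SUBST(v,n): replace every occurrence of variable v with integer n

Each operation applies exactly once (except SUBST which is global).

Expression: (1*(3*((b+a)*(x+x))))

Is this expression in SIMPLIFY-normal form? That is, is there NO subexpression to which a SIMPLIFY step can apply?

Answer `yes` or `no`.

Answer: no

Derivation:
Expression: (1*(3*((b+a)*(x+x))))
Scanning for simplifiable subexpressions (pre-order)...
  at root: (1*(3*((b+a)*(x+x)))) (SIMPLIFIABLE)
  at R: (3*((b+a)*(x+x))) (not simplifiable)
  at RR: ((b+a)*(x+x)) (not simplifiable)
  at RRL: (b+a) (not simplifiable)
  at RRR: (x+x) (not simplifiable)
Found simplifiable subexpr at path root: (1*(3*((b+a)*(x+x))))
One SIMPLIFY step would give: (3*((b+a)*(x+x)))
-> NOT in normal form.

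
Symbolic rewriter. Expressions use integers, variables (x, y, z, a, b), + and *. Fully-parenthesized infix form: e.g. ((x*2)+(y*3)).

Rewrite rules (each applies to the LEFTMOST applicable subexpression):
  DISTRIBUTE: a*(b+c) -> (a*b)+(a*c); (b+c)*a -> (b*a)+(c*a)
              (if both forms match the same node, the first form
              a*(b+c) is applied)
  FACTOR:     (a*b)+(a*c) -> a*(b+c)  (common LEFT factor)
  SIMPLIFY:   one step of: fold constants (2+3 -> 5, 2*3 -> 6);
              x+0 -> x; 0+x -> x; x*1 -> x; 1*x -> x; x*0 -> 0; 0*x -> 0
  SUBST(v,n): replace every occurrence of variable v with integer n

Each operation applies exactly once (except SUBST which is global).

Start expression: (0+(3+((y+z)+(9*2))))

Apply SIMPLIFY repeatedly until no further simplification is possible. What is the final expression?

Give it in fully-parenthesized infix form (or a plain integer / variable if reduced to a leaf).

Answer: (3+((y+z)+18))

Derivation:
Start: (0+(3+((y+z)+(9*2))))
Step 1: at root: (0+(3+((y+z)+(9*2)))) -> (3+((y+z)+(9*2))); overall: (0+(3+((y+z)+(9*2)))) -> (3+((y+z)+(9*2)))
Step 2: at RR: (9*2) -> 18; overall: (3+((y+z)+(9*2))) -> (3+((y+z)+18))
Fixed point: (3+((y+z)+18))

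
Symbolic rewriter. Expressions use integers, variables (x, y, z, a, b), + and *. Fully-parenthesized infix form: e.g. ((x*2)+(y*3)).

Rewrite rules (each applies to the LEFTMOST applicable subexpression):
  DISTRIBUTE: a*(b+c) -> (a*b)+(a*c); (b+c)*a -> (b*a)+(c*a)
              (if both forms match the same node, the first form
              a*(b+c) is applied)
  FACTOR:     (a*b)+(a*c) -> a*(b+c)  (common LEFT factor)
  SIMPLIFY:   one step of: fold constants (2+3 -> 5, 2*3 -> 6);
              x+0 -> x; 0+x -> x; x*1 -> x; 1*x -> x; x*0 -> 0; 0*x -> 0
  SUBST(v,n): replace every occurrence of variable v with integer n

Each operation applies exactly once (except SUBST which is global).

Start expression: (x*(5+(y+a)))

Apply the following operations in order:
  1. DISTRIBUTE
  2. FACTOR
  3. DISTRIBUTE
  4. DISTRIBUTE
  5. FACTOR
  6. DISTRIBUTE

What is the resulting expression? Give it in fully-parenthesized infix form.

Answer: ((x*5)+((x*y)+(x*a)))

Derivation:
Start: (x*(5+(y+a)))
Apply DISTRIBUTE at root (target: (x*(5+(y+a)))): (x*(5+(y+a))) -> ((x*5)+(x*(y+a)))
Apply FACTOR at root (target: ((x*5)+(x*(y+a)))): ((x*5)+(x*(y+a))) -> (x*(5+(y+a)))
Apply DISTRIBUTE at root (target: (x*(5+(y+a)))): (x*(5+(y+a))) -> ((x*5)+(x*(y+a)))
Apply DISTRIBUTE at R (target: (x*(y+a))): ((x*5)+(x*(y+a))) -> ((x*5)+((x*y)+(x*a)))
Apply FACTOR at R (target: ((x*y)+(x*a))): ((x*5)+((x*y)+(x*a))) -> ((x*5)+(x*(y+a)))
Apply DISTRIBUTE at R (target: (x*(y+a))): ((x*5)+(x*(y+a))) -> ((x*5)+((x*y)+(x*a)))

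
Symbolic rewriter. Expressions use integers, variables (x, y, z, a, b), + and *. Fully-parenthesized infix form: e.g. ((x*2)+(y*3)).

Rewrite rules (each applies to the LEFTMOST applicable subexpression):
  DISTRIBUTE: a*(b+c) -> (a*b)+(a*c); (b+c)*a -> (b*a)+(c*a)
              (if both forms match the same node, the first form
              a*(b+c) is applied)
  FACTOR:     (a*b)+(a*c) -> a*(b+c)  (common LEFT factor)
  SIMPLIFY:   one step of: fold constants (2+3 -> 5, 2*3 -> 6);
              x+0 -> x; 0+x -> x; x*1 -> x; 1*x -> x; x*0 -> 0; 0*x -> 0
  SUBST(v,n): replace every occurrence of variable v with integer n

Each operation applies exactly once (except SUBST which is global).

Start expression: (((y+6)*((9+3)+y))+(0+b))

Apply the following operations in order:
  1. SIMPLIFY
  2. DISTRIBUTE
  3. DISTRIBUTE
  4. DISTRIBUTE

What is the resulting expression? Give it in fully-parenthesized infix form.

Answer: ((((y*12)+(6*12))+((y*y)+(6*y)))+(0+b))

Derivation:
Start: (((y+6)*((9+3)+y))+(0+b))
Apply SIMPLIFY at LRL (target: (9+3)): (((y+6)*((9+3)+y))+(0+b)) -> (((y+6)*(12+y))+(0+b))
Apply DISTRIBUTE at L (target: ((y+6)*(12+y))): (((y+6)*(12+y))+(0+b)) -> ((((y+6)*12)+((y+6)*y))+(0+b))
Apply DISTRIBUTE at LL (target: ((y+6)*12)): ((((y+6)*12)+((y+6)*y))+(0+b)) -> ((((y*12)+(6*12))+((y+6)*y))+(0+b))
Apply DISTRIBUTE at LR (target: ((y+6)*y)): ((((y*12)+(6*12))+((y+6)*y))+(0+b)) -> ((((y*12)+(6*12))+((y*y)+(6*y)))+(0+b))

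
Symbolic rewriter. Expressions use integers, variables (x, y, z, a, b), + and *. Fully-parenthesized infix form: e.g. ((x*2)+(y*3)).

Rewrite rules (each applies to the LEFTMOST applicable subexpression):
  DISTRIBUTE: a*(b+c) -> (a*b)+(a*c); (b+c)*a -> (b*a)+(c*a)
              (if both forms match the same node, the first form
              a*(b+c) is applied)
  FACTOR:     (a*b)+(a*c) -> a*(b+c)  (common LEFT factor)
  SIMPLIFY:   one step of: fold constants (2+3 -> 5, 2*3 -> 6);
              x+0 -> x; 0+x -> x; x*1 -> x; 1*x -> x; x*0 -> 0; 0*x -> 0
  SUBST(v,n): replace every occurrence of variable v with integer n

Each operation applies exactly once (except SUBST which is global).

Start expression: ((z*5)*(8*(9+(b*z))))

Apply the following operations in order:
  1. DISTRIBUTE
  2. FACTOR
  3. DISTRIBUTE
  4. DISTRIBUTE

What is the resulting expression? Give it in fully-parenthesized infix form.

Answer: (((z*5)*(8*9))+((z*5)*(8*(b*z))))

Derivation:
Start: ((z*5)*(8*(9+(b*z))))
Apply DISTRIBUTE at R (target: (8*(9+(b*z)))): ((z*5)*(8*(9+(b*z)))) -> ((z*5)*((8*9)+(8*(b*z))))
Apply FACTOR at R (target: ((8*9)+(8*(b*z)))): ((z*5)*((8*9)+(8*(b*z)))) -> ((z*5)*(8*(9+(b*z))))
Apply DISTRIBUTE at R (target: (8*(9+(b*z)))): ((z*5)*(8*(9+(b*z)))) -> ((z*5)*((8*9)+(8*(b*z))))
Apply DISTRIBUTE at root (target: ((z*5)*((8*9)+(8*(b*z))))): ((z*5)*((8*9)+(8*(b*z)))) -> (((z*5)*(8*9))+((z*5)*(8*(b*z))))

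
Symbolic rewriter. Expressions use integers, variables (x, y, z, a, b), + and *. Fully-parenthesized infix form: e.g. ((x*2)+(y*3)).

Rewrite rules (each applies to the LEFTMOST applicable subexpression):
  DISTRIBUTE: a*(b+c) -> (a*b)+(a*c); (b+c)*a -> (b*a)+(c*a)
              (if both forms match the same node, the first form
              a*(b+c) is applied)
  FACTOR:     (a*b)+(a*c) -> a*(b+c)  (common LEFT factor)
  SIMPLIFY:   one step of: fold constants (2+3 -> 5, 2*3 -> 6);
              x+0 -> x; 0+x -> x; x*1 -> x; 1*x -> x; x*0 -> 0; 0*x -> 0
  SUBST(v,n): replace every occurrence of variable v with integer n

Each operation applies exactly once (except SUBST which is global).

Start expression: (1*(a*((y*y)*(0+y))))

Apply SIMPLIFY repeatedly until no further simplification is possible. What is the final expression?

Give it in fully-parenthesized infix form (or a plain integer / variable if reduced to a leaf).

Start: (1*(a*((y*y)*(0+y))))
Step 1: at root: (1*(a*((y*y)*(0+y)))) -> (a*((y*y)*(0+y))); overall: (1*(a*((y*y)*(0+y)))) -> (a*((y*y)*(0+y)))
Step 2: at RR: (0+y) -> y; overall: (a*((y*y)*(0+y))) -> (a*((y*y)*y))
Fixed point: (a*((y*y)*y))

Answer: (a*((y*y)*y))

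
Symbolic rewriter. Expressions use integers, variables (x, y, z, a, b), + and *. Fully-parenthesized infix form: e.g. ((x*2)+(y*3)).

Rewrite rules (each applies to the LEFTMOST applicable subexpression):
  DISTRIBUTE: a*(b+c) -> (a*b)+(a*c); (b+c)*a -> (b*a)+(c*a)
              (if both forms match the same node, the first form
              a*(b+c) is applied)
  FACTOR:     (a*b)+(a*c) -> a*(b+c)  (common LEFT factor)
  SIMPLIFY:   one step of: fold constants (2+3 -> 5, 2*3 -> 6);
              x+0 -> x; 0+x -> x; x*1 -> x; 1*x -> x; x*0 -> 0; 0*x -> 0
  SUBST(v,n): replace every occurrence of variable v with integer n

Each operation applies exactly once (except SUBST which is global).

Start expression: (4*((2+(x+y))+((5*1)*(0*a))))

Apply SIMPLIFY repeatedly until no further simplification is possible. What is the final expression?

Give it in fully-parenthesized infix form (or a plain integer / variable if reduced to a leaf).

Answer: (4*(2+(x+y)))

Derivation:
Start: (4*((2+(x+y))+((5*1)*(0*a))))
Step 1: at RRL: (5*1) -> 5; overall: (4*((2+(x+y))+((5*1)*(0*a)))) -> (4*((2+(x+y))+(5*(0*a))))
Step 2: at RRR: (0*a) -> 0; overall: (4*((2+(x+y))+(5*(0*a)))) -> (4*((2+(x+y))+(5*0)))
Step 3: at RR: (5*0) -> 0; overall: (4*((2+(x+y))+(5*0))) -> (4*((2+(x+y))+0))
Step 4: at R: ((2+(x+y))+0) -> (2+(x+y)); overall: (4*((2+(x+y))+0)) -> (4*(2+(x+y)))
Fixed point: (4*(2+(x+y)))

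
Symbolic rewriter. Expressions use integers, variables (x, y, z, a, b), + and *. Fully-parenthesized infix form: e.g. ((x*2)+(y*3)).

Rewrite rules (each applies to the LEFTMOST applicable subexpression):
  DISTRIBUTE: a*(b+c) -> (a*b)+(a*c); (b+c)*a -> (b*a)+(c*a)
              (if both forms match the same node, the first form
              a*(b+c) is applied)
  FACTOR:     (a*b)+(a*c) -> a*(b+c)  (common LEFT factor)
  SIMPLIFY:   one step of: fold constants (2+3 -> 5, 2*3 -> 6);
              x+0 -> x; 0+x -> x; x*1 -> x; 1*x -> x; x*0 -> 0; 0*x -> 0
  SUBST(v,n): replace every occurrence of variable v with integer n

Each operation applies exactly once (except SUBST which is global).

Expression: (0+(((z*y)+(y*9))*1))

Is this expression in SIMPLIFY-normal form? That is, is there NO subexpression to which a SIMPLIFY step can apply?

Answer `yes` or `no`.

Answer: no

Derivation:
Expression: (0+(((z*y)+(y*9))*1))
Scanning for simplifiable subexpressions (pre-order)...
  at root: (0+(((z*y)+(y*9))*1)) (SIMPLIFIABLE)
  at R: (((z*y)+(y*9))*1) (SIMPLIFIABLE)
  at RL: ((z*y)+(y*9)) (not simplifiable)
  at RLL: (z*y) (not simplifiable)
  at RLR: (y*9) (not simplifiable)
Found simplifiable subexpr at path root: (0+(((z*y)+(y*9))*1))
One SIMPLIFY step would give: (((z*y)+(y*9))*1)
-> NOT in normal form.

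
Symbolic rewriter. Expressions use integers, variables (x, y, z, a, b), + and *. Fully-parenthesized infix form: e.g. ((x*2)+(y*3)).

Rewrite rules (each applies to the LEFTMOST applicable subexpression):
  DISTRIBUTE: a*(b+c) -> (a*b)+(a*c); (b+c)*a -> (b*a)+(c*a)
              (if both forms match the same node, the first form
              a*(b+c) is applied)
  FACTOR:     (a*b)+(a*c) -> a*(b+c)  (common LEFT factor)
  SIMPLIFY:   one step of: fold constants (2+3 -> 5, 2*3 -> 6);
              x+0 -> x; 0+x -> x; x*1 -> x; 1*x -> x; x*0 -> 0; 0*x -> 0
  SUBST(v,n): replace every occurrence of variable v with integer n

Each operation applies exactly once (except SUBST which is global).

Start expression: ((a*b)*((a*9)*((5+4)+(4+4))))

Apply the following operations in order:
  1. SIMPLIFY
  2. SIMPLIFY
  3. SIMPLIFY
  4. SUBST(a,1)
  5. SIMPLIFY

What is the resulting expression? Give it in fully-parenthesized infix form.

Answer: (b*((1*9)*17))

Derivation:
Start: ((a*b)*((a*9)*((5+4)+(4+4))))
Apply SIMPLIFY at RRL (target: (5+4)): ((a*b)*((a*9)*((5+4)+(4+4)))) -> ((a*b)*((a*9)*(9+(4+4))))
Apply SIMPLIFY at RRR (target: (4+4)): ((a*b)*((a*9)*(9+(4+4)))) -> ((a*b)*((a*9)*(9+8)))
Apply SIMPLIFY at RR (target: (9+8)): ((a*b)*((a*9)*(9+8))) -> ((a*b)*((a*9)*17))
Apply SUBST(a,1): ((a*b)*((a*9)*17)) -> ((1*b)*((1*9)*17))
Apply SIMPLIFY at L (target: (1*b)): ((1*b)*((1*9)*17)) -> (b*((1*9)*17))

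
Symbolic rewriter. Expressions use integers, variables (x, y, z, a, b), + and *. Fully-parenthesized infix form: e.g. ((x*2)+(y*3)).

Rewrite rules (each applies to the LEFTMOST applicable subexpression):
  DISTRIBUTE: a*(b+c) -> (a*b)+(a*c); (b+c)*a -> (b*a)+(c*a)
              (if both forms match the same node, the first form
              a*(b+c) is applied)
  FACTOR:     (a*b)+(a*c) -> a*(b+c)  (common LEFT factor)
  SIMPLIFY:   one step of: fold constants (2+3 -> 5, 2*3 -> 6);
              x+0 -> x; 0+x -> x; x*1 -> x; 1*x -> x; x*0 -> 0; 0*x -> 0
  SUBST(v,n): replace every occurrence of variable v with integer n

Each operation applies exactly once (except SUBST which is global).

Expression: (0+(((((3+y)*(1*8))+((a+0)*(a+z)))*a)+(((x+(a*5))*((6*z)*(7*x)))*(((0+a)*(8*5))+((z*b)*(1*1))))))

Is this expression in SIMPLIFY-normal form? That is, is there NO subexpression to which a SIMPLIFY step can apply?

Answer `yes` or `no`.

Answer: no

Derivation:
Expression: (0+(((((3+y)*(1*8))+((a+0)*(a+z)))*a)+(((x+(a*5))*((6*z)*(7*x)))*(((0+a)*(8*5))+((z*b)*(1*1))))))
Scanning for simplifiable subexpressions (pre-order)...
  at root: (0+(((((3+y)*(1*8))+((a+0)*(a+z)))*a)+(((x+(a*5))*((6*z)*(7*x)))*(((0+a)*(8*5))+((z*b)*(1*1)))))) (SIMPLIFIABLE)
  at R: (((((3+y)*(1*8))+((a+0)*(a+z)))*a)+(((x+(a*5))*((6*z)*(7*x)))*(((0+a)*(8*5))+((z*b)*(1*1))))) (not simplifiable)
  at RL: ((((3+y)*(1*8))+((a+0)*(a+z)))*a) (not simplifiable)
  at RLL: (((3+y)*(1*8))+((a+0)*(a+z))) (not simplifiable)
  at RLLL: ((3+y)*(1*8)) (not simplifiable)
  at RLLLL: (3+y) (not simplifiable)
  at RLLLR: (1*8) (SIMPLIFIABLE)
  at RLLR: ((a+0)*(a+z)) (not simplifiable)
  at RLLRL: (a+0) (SIMPLIFIABLE)
  at RLLRR: (a+z) (not simplifiable)
  at RR: (((x+(a*5))*((6*z)*(7*x)))*(((0+a)*(8*5))+((z*b)*(1*1)))) (not simplifiable)
  at RRL: ((x+(a*5))*((6*z)*(7*x))) (not simplifiable)
  at RRLL: (x+(a*5)) (not simplifiable)
  at RRLLR: (a*5) (not simplifiable)
  at RRLR: ((6*z)*(7*x)) (not simplifiable)
  at RRLRL: (6*z) (not simplifiable)
  at RRLRR: (7*x) (not simplifiable)
  at RRR: (((0+a)*(8*5))+((z*b)*(1*1))) (not simplifiable)
  at RRRL: ((0+a)*(8*5)) (not simplifiable)
  at RRRLL: (0+a) (SIMPLIFIABLE)
  at RRRLR: (8*5) (SIMPLIFIABLE)
  at RRRR: ((z*b)*(1*1)) (not simplifiable)
  at RRRRL: (z*b) (not simplifiable)
  at RRRRR: (1*1) (SIMPLIFIABLE)
Found simplifiable subexpr at path root: (0+(((((3+y)*(1*8))+((a+0)*(a+z)))*a)+(((x+(a*5))*((6*z)*(7*x)))*(((0+a)*(8*5))+((z*b)*(1*1))))))
One SIMPLIFY step would give: (((((3+y)*(1*8))+((a+0)*(a+z)))*a)+(((x+(a*5))*((6*z)*(7*x)))*(((0+a)*(8*5))+((z*b)*(1*1)))))
-> NOT in normal form.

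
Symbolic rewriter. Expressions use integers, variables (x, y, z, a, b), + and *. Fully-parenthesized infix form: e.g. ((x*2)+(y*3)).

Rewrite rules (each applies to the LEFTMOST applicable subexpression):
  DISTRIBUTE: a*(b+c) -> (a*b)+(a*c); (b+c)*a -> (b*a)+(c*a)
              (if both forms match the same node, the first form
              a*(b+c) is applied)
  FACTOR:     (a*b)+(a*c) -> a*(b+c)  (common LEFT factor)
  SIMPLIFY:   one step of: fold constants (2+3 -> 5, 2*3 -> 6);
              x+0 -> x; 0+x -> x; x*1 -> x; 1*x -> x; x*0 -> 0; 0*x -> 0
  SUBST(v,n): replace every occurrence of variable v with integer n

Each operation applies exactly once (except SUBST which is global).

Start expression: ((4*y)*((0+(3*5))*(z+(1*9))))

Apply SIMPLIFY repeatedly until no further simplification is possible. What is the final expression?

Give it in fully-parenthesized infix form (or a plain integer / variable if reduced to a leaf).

Start: ((4*y)*((0+(3*5))*(z+(1*9))))
Step 1: at RL: (0+(3*5)) -> (3*5); overall: ((4*y)*((0+(3*5))*(z+(1*9)))) -> ((4*y)*((3*5)*(z+(1*9))))
Step 2: at RL: (3*5) -> 15; overall: ((4*y)*((3*5)*(z+(1*9)))) -> ((4*y)*(15*(z+(1*9))))
Step 3: at RRR: (1*9) -> 9; overall: ((4*y)*(15*(z+(1*9)))) -> ((4*y)*(15*(z+9)))
Fixed point: ((4*y)*(15*(z+9)))

Answer: ((4*y)*(15*(z+9)))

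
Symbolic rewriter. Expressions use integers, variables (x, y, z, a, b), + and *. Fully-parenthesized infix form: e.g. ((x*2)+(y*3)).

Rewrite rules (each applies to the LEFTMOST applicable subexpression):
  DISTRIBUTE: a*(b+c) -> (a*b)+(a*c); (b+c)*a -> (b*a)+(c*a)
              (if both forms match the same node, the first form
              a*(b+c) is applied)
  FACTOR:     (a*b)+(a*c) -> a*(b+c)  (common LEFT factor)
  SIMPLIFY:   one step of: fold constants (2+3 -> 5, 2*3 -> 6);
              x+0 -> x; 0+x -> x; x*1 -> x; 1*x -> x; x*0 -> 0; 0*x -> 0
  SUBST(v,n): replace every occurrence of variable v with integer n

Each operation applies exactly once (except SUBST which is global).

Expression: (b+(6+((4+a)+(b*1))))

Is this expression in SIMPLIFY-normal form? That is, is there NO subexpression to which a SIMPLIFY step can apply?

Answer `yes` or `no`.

Expression: (b+(6+((4+a)+(b*1))))
Scanning for simplifiable subexpressions (pre-order)...
  at root: (b+(6+((4+a)+(b*1)))) (not simplifiable)
  at R: (6+((4+a)+(b*1))) (not simplifiable)
  at RR: ((4+a)+(b*1)) (not simplifiable)
  at RRL: (4+a) (not simplifiable)
  at RRR: (b*1) (SIMPLIFIABLE)
Found simplifiable subexpr at path RRR: (b*1)
One SIMPLIFY step would give: (b+(6+((4+a)+b)))
-> NOT in normal form.

Answer: no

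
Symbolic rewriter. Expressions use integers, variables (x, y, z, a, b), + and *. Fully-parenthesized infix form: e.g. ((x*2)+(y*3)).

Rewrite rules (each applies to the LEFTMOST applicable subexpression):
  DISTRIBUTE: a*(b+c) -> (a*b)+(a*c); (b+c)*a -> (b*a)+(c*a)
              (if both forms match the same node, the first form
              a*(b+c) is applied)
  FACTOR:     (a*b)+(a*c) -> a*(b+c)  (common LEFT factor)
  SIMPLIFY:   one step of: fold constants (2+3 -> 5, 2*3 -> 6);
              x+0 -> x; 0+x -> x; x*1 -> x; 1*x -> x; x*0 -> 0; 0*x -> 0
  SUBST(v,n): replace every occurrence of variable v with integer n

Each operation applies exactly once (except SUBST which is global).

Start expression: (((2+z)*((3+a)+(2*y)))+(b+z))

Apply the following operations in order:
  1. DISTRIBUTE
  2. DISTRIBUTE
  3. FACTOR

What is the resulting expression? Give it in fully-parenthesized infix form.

Start: (((2+z)*((3+a)+(2*y)))+(b+z))
Apply DISTRIBUTE at L (target: ((2+z)*((3+a)+(2*y)))): (((2+z)*((3+a)+(2*y)))+(b+z)) -> ((((2+z)*(3+a))+((2+z)*(2*y)))+(b+z))
Apply DISTRIBUTE at LL (target: ((2+z)*(3+a))): ((((2+z)*(3+a))+((2+z)*(2*y)))+(b+z)) -> (((((2+z)*3)+((2+z)*a))+((2+z)*(2*y)))+(b+z))
Apply FACTOR at LL (target: (((2+z)*3)+((2+z)*a))): (((((2+z)*3)+((2+z)*a))+((2+z)*(2*y)))+(b+z)) -> ((((2+z)*(3+a))+((2+z)*(2*y)))+(b+z))

Answer: ((((2+z)*(3+a))+((2+z)*(2*y)))+(b+z))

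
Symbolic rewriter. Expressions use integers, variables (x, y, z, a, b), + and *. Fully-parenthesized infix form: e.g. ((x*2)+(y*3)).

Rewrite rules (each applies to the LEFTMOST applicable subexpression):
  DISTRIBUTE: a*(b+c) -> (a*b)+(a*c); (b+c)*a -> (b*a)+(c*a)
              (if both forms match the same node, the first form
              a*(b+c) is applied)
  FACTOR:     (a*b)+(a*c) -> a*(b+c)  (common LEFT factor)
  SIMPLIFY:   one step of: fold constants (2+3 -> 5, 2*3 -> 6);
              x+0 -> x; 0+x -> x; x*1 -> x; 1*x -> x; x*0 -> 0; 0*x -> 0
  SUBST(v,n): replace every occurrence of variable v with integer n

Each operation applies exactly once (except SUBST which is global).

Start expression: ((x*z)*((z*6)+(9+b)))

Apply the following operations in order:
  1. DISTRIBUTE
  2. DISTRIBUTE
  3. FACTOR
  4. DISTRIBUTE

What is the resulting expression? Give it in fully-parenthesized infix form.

Start: ((x*z)*((z*6)+(9+b)))
Apply DISTRIBUTE at root (target: ((x*z)*((z*6)+(9+b)))): ((x*z)*((z*6)+(9+b))) -> (((x*z)*(z*6))+((x*z)*(9+b)))
Apply DISTRIBUTE at R (target: ((x*z)*(9+b))): (((x*z)*(z*6))+((x*z)*(9+b))) -> (((x*z)*(z*6))+(((x*z)*9)+((x*z)*b)))
Apply FACTOR at R (target: (((x*z)*9)+((x*z)*b))): (((x*z)*(z*6))+(((x*z)*9)+((x*z)*b))) -> (((x*z)*(z*6))+((x*z)*(9+b)))
Apply DISTRIBUTE at R (target: ((x*z)*(9+b))): (((x*z)*(z*6))+((x*z)*(9+b))) -> (((x*z)*(z*6))+(((x*z)*9)+((x*z)*b)))

Answer: (((x*z)*(z*6))+(((x*z)*9)+((x*z)*b)))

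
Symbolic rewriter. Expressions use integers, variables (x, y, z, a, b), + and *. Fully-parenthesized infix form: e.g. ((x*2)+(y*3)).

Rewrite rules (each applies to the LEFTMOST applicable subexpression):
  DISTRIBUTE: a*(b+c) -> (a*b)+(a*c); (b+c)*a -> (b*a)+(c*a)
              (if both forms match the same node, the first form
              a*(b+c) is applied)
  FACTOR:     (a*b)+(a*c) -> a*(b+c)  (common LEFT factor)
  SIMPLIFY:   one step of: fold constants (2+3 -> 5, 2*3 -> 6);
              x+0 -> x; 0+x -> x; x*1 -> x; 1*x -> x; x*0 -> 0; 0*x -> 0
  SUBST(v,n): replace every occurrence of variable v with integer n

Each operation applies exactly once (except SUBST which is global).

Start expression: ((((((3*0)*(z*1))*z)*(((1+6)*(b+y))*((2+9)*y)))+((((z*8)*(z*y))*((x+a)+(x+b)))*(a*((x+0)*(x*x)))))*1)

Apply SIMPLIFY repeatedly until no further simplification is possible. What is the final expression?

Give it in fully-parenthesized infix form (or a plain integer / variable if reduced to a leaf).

Answer: ((((z*8)*(z*y))*((x+a)+(x+b)))*(a*(x*(x*x))))

Derivation:
Start: ((((((3*0)*(z*1))*z)*(((1+6)*(b+y))*((2+9)*y)))+((((z*8)*(z*y))*((x+a)+(x+b)))*(a*((x+0)*(x*x)))))*1)
Step 1: at root: ((((((3*0)*(z*1))*z)*(((1+6)*(b+y))*((2+9)*y)))+((((z*8)*(z*y))*((x+a)+(x+b)))*(a*((x+0)*(x*x)))))*1) -> (((((3*0)*(z*1))*z)*(((1+6)*(b+y))*((2+9)*y)))+((((z*8)*(z*y))*((x+a)+(x+b)))*(a*((x+0)*(x*x))))); overall: ((((((3*0)*(z*1))*z)*(((1+6)*(b+y))*((2+9)*y)))+((((z*8)*(z*y))*((x+a)+(x+b)))*(a*((x+0)*(x*x)))))*1) -> (((((3*0)*(z*1))*z)*(((1+6)*(b+y))*((2+9)*y)))+((((z*8)*(z*y))*((x+a)+(x+b)))*(a*((x+0)*(x*x)))))
Step 2: at LLLL: (3*0) -> 0; overall: (((((3*0)*(z*1))*z)*(((1+6)*(b+y))*((2+9)*y)))+((((z*8)*(z*y))*((x+a)+(x+b)))*(a*((x+0)*(x*x))))) -> ((((0*(z*1))*z)*(((1+6)*(b+y))*((2+9)*y)))+((((z*8)*(z*y))*((x+a)+(x+b)))*(a*((x+0)*(x*x)))))
Step 3: at LLL: (0*(z*1)) -> 0; overall: ((((0*(z*1))*z)*(((1+6)*(b+y))*((2+9)*y)))+((((z*8)*(z*y))*((x+a)+(x+b)))*(a*((x+0)*(x*x))))) -> (((0*z)*(((1+6)*(b+y))*((2+9)*y)))+((((z*8)*(z*y))*((x+a)+(x+b)))*(a*((x+0)*(x*x)))))
Step 4: at LL: (0*z) -> 0; overall: (((0*z)*(((1+6)*(b+y))*((2+9)*y)))+((((z*8)*(z*y))*((x+a)+(x+b)))*(a*((x+0)*(x*x))))) -> ((0*(((1+6)*(b+y))*((2+9)*y)))+((((z*8)*(z*y))*((x+a)+(x+b)))*(a*((x+0)*(x*x)))))
Step 5: at L: (0*(((1+6)*(b+y))*((2+9)*y))) -> 0; overall: ((0*(((1+6)*(b+y))*((2+9)*y)))+((((z*8)*(z*y))*((x+a)+(x+b)))*(a*((x+0)*(x*x))))) -> (0+((((z*8)*(z*y))*((x+a)+(x+b)))*(a*((x+0)*(x*x)))))
Step 6: at root: (0+((((z*8)*(z*y))*((x+a)+(x+b)))*(a*((x+0)*(x*x))))) -> ((((z*8)*(z*y))*((x+a)+(x+b)))*(a*((x+0)*(x*x)))); overall: (0+((((z*8)*(z*y))*((x+a)+(x+b)))*(a*((x+0)*(x*x))))) -> ((((z*8)*(z*y))*((x+a)+(x+b)))*(a*((x+0)*(x*x))))
Step 7: at RRL: (x+0) -> x; overall: ((((z*8)*(z*y))*((x+a)+(x+b)))*(a*((x+0)*(x*x)))) -> ((((z*8)*(z*y))*((x+a)+(x+b)))*(a*(x*(x*x))))
Fixed point: ((((z*8)*(z*y))*((x+a)+(x+b)))*(a*(x*(x*x))))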